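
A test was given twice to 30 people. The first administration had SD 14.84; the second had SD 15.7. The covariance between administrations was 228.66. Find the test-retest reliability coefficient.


r = cov(X,Y) / (SD_X * SD_Y)
r = 228.66 / (14.84 * 15.7)
r = 228.66 / 232.988
r = 0.9814

0.9814


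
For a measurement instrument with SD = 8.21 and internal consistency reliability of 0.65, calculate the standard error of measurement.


SEM = SD * sqrt(1 - rxx)
SEM = 8.21 * sqrt(1 - 0.65)
SEM = 8.21 * sqrt(0.35) = 8.21 * 0.591608
SEM = 4.8571

4.8571


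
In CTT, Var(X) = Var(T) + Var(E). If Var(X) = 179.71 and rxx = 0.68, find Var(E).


var_true = rxx * var_obs = 0.68 * 179.71 = 122.2028
var_error = var_obs - var_true
var_error = 179.71 - 122.2028
var_error = 57.5072

57.5072


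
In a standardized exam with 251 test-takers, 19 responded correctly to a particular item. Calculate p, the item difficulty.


Item difficulty p = number correct / total examinees
p = 19 / 251
p = 0.0757

0.0757


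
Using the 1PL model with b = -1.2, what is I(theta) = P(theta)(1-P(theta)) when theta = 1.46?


P = 1/(1+exp(-(1.46--1.2))) = 0.9346
I = P*(1-P) = 0.9346 * 0.0654
I = 0.0611

0.0611


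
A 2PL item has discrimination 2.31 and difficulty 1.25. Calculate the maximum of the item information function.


For 2PL, max info at theta = b = 1.25
I_max = a^2 / 4 = 2.31^2 / 4
= 5.3361 / 4
I_max = 1.334

1.334


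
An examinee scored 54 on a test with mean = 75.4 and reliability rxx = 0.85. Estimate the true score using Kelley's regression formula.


T_est = rxx * X + (1 - rxx) * mean
T_est = 0.85 * 54 + 0.15 * 75.4
T_est = 45.9 + 11.31
T_est = 57.21

57.21


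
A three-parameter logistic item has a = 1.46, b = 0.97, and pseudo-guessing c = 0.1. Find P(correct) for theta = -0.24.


logit = 1.46*(-0.24 - 0.97) = -1.7666
P* = 1/(1 + exp(--1.7666)) = 0.146
P = 0.1 + (1 - 0.1) * 0.146
P = 0.2314

0.2314


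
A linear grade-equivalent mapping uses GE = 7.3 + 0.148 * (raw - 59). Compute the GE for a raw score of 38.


raw - median = 38 - 59 = -21
slope * diff = 0.148 * -21 = -3.108
GE = 7.3 + -3.108
GE = 4.192

4.192


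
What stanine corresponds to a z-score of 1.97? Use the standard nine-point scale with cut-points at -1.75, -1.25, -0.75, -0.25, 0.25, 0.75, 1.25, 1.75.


Stanine boundaries: [-1.75, -1.25, -0.75, -0.25, 0.25, 0.75, 1.25, 1.75]
z = 1.97
Check each boundary:
  z >= -1.75 -> could be stanine 2
  z >= -1.25 -> could be stanine 3
  z >= -0.75 -> could be stanine 4
  z >= -0.25 -> could be stanine 5
  z >= 0.25 -> could be stanine 6
  z >= 0.75 -> could be stanine 7
  z >= 1.25 -> could be stanine 8
  z >= 1.75 -> could be stanine 9
Highest qualifying boundary gives stanine = 9

9


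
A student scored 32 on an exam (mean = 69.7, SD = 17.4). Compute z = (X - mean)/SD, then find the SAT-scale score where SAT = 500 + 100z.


z = (X - mean) / SD = (32 - 69.7) / 17.4
z = -37.7 / 17.4
z = -2.1667
SAT-scale = SAT = 500 + 100z
Carry z at full precision (z = -37.7 / 17.4) into the conversion:
SAT-scale = 500 + 100 * (-37.7 / 17.4) = 500 + -3770 / 17.4
SAT-scale = 500 + -216.6667
SAT-scale = 283.3333

283.3333


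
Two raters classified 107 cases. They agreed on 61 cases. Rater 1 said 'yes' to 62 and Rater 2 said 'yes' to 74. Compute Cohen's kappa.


P_o = 61/107 = 0.570093
P_e = (62*74 + 45*33) / 11449 = 0.530439
kappa = (P_o - P_e) / (1 - P_e)
kappa = (0.570093 - 0.530439) / (1 - 0.530439)
kappa = 0.0844

0.0844


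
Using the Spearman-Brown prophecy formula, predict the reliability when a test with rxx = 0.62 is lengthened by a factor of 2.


r_new = (n * rxx) / (1 + (n-1) * rxx)
r_new = (2 * 0.62) / (1 + 1 * 0.62)
r_new = 1.24 / 1.62
r_new = 0.7654

0.7654


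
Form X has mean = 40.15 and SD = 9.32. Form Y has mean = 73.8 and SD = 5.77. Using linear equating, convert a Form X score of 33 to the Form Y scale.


slope = SD_Y / SD_X = 5.77 / 9.32 ~ 0.6191
intercept = mean_Y - slope * mean_X = 73.8 - (5.77 / 9.32) * 40.15 ~ 48.9432
Y = slope * X + intercept. To avoid rounding drift from the rounded slope/intercept, evaluate the equivalent form Y = mean_Y + SD_Y * (X - mean_X) / SD_X at full precision:
Y = 73.8 + 5.77 * (33 - 40.15) / 9.32
Y = 73.8 - 5.77 * 7.15 / 9.32
Y = 73.8 - 41.2555 / 9.32
Y = 73.8 - 4.4266
Y = 69.3734

69.3734


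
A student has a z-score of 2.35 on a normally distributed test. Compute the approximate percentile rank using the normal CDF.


CDF(z) = 0.5 * (1 + erf(z/sqrt(2)))
erf(1.6617) = 0.9812
CDF = 0.9906
Percentile rank = 0.9906 * 100 = 99.06

99.06


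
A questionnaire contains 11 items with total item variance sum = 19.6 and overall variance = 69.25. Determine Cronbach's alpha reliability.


alpha = (k/(k-1)) * (1 - sum(si^2)/s_total^2)
= (11/10) * (1 - 19.6/69.25)
alpha = 0.7887

0.7887


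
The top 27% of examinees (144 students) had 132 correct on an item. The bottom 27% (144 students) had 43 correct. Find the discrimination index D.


p_upper = 132/144 = 0.9167
p_lower = 43/144 = 0.2986
D = 0.9167 - 0.2986 = 0.6181

0.6181


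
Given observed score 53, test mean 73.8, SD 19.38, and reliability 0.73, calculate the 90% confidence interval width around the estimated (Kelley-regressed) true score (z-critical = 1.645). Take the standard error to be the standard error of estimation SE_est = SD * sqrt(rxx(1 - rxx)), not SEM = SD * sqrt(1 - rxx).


True score estimate = 0.73*53 + 0.27*73.8 = 58.616
SE_est = SD * sqrt(rxx * (1 - rxx)) = 19.38 * sqrt(0.73 * 0.27) = 19.38 * sqrt(0.1971) = 8.603934
CI = T_est +/- z * SE_est, so width = 2 * z * SE_est = 2 * 1.645 * 8.603934
Width = 28.3069

28.3069


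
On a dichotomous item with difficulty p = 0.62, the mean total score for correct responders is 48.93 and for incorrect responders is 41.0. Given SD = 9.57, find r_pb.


q = 1 - p = 0.38
rpb = ((M1 - M0) / SD) * sqrt(p * q)
rpb = ((48.93 - 41.0) / 9.57) * sqrt(0.62 * 0.38)
rpb = 0.4022

0.4022


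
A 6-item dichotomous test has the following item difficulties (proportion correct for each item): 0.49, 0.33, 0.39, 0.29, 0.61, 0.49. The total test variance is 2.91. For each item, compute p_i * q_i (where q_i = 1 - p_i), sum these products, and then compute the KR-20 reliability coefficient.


For each item, compute p_i * q_i:
  Item 1: 0.49 * 0.51 = 0.2499
  Item 2: 0.33 * 0.67 = 0.2211
  Item 3: 0.39 * 0.61 = 0.2379
  Item 4: 0.29 * 0.71 = 0.2059
  Item 5: 0.61 * 0.39 = 0.2379
  Item 6: 0.49 * 0.51 = 0.2499
Sum(p_i * q_i) = 0.2499 + 0.2211 + 0.2379 + 0.2059 + 0.2379 + 0.2499 = 1.4026
KR-20 = (k/(k-1)) * (1 - Sum(p_i*q_i) / Var_total)
= (6/5) * (1 - 1.4026/2.91)
= 1.2 * 0.518
KR-20 = 0.6216

0.6216


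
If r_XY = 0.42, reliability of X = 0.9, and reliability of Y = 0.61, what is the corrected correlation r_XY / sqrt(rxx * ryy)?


r_corrected = rxy / sqrt(rxx * ryy)
= 0.42 / sqrt(0.9 * 0.61)
= 0.42 / sqrt(0.549)
= 0.42 / 0.740945
r_corrected = 0.5668

0.5668


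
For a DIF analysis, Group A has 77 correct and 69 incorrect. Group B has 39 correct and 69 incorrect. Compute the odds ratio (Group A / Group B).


Odds_A = 77/69 = 1.1159
Odds_B = 39/69 = 0.5652
OR = Odds_A / Odds_B = 1.1159 / 0.5652
Exactly, OR = (77 * 69) / (69 * 39) = 5313 / 2691
OR = 1.9744

1.9744


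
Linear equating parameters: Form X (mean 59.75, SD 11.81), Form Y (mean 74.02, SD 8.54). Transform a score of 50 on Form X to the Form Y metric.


slope = SD_Y / SD_X = 8.54 / 11.81 ~ 0.7231
intercept = mean_Y - slope * mean_X = 74.02 - (8.54 / 11.81) * 59.75 ~ 30.8138
Y = slope * X + intercept. To avoid rounding drift from the rounded slope/intercept, evaluate the equivalent form Y = mean_Y + SD_Y * (X - mean_X) / SD_X at full precision:
Y = 74.02 + 8.54 * (50 - 59.75) / 11.81
Y = 74.02 - 8.54 * 9.75 / 11.81
Y = 74.02 - 83.265 / 11.81
Y = 74.02 - 7.0504
Y = 66.9696

66.9696


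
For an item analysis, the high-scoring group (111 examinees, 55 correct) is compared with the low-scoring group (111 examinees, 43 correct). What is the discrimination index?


p_upper = 55/111 = 0.4955
p_lower = 43/111 = 0.3874
D = 0.4955 - 0.3874 = 0.1081

0.1081


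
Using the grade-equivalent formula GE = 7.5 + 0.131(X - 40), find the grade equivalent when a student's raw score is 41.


raw - median = 41 - 40 = 1
slope * diff = 0.131 * 1 = 0.131
GE = 7.5 + 0.131
GE = 7.631

7.631


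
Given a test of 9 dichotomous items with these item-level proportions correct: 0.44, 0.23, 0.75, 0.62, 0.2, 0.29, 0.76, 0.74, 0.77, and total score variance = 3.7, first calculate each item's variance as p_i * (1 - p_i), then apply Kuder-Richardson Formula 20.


For each item, compute p_i * q_i:
  Item 1: 0.44 * 0.56 = 0.2464
  Item 2: 0.23 * 0.77 = 0.1771
  Item 3: 0.75 * 0.25 = 0.1875
  Item 4: 0.62 * 0.38 = 0.2356
  Item 5: 0.2 * 0.8 = 0.16
  Item 6: 0.29 * 0.71 = 0.2059
  Item 7: 0.76 * 0.24 = 0.1824
  Item 8: 0.74 * 0.26 = 0.1924
  Item 9: 0.77 * 0.23 = 0.1771
Sum(p_i * q_i) = 0.2464 + 0.1771 + 0.1875 + 0.2356 + 0.16 + 0.2059 + 0.1824 + 0.1924 + 0.1771 = 1.7644
KR-20 = (k/(k-1)) * (1 - Sum(p_i*q_i) / Var_total)
= (9/8) * (1 - 1.7644/3.7)
= 1.125 * 0.5231
KR-20 = 0.5885

0.5885


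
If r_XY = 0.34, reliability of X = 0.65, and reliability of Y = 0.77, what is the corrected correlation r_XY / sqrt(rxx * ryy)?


r_corrected = rxy / sqrt(rxx * ryy)
= 0.34 / sqrt(0.65 * 0.77)
= 0.34 / sqrt(0.5005)
= 0.34 / 0.70746
r_corrected = 0.4806

0.4806


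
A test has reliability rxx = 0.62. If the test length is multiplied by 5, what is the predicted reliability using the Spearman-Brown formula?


r_new = (n * rxx) / (1 + (n-1) * rxx)
r_new = (5 * 0.62) / (1 + 4 * 0.62)
r_new = 3.1 / 3.48
r_new = 0.8908

0.8908


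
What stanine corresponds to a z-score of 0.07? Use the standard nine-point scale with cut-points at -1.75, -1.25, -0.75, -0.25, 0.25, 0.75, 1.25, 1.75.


Stanine boundaries: [-1.75, -1.25, -0.75, -0.25, 0.25, 0.75, 1.25, 1.75]
z = 0.07
Check each boundary:
  z >= -1.75 -> could be stanine 2
  z >= -1.25 -> could be stanine 3
  z >= -0.75 -> could be stanine 4
  z >= -0.25 -> could be stanine 5
  z < 0.25
  z < 0.75
  z < 1.25
  z < 1.75
Highest qualifying boundary gives stanine = 5

5


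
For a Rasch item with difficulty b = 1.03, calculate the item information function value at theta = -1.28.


P = 1/(1+exp(-(-1.28-1.03))) = 0.0903
I = P*(1-P) = 0.0903 * 0.9097
I = 0.0821

0.0821


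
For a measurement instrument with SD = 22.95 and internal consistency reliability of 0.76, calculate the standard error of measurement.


SEM = SD * sqrt(1 - rxx)
SEM = 22.95 * sqrt(1 - 0.76)
SEM = 22.95 * sqrt(0.24) = 22.95 * 0.489898
SEM = 11.2432

11.2432


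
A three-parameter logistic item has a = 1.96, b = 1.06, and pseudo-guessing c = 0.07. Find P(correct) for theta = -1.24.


logit = 1.96*(-1.24 - 1.06) = -4.508
P* = 1/(1 + exp(--4.508)) = 0.0109
P = 0.07 + (1 - 0.07) * 0.0109
P = 0.0801

0.0801


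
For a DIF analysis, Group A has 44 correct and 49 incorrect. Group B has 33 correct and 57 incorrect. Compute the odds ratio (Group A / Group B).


Odds_A = 44/49 = 0.898
Odds_B = 33/57 = 0.5789
OR = Odds_A / Odds_B = 0.898 / 0.5789
Exactly, OR = (44 * 57) / (49 * 33) = 2508 / 1617
OR = 1.551

1.551


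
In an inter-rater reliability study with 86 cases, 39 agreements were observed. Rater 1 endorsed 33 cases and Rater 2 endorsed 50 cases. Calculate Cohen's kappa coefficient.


P_o = 39/86 = 0.453488
P_e = (33*50 + 53*36) / 7396 = 0.481071
kappa = (P_o - P_e) / (1 - P_e)
kappa = (0.453488 - 0.481071) / (1 - 0.481071)
kappa = -0.0532

-0.0532


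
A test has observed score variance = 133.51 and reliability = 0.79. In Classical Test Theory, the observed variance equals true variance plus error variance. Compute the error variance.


var_true = rxx * var_obs = 0.79 * 133.51 = 105.4729
var_error = var_obs - var_true
var_error = 133.51 - 105.4729
var_error = 28.0371

28.0371


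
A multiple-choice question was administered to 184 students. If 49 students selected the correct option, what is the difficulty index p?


Item difficulty p = number correct / total examinees
p = 49 / 184
p = 0.2663

0.2663


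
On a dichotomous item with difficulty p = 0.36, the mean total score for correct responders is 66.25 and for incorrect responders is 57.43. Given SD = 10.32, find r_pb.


q = 1 - p = 0.64
rpb = ((M1 - M0) / SD) * sqrt(p * q)
rpb = ((66.25 - 57.43) / 10.32) * sqrt(0.36 * 0.64)
rpb = 0.4102

0.4102


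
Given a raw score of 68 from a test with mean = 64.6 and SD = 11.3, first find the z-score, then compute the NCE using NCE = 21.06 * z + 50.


z = (X - mean) / SD = (68 - 64.6) / 11.3
z = 3.4 / 11.3
z = 0.3009
NCE = NCE = 21.06z + 50
Carry z at full precision (z = 3.4 / 11.3) into the conversion:
NCE = 21.06 * (3.4 / 11.3) + 50 = 71.604 / 11.3 + 50
NCE = 6.3366 + 50
NCE = 56.3366

56.3366


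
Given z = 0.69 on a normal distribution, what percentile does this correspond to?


CDF(z) = 0.5 * (1 + erf(z/sqrt(2)))
erf(0.4879) = 0.5098
CDF = 0.7549
Percentile rank = 0.7549 * 100 = 75.49

75.49


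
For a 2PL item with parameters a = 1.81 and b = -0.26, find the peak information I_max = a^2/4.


For 2PL, max info at theta = b = -0.26
I_max = a^2 / 4 = 1.81^2 / 4
= 3.2761 / 4
I_max = 0.819

0.819


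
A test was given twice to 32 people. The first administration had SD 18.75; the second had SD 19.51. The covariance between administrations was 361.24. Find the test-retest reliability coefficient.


r = cov(X,Y) / (SD_X * SD_Y)
r = 361.24 / (18.75 * 19.51)
r = 361.24 / 365.8125
r = 0.9875

0.9875


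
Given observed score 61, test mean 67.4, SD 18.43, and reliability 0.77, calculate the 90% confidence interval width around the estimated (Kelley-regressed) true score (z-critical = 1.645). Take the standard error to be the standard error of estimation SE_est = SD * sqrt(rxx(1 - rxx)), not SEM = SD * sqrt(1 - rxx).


True score estimate = 0.77*61 + 0.23*67.4 = 62.472
SE_est = SD * sqrt(rxx * (1 - rxx)) = 18.43 * sqrt(0.77 * 0.23) = 18.43 * sqrt(0.1771) = 7.755943
CI = T_est +/- z * SE_est, so width = 2 * z * SE_est = 2 * 1.645 * 7.755943
Width = 25.5171

25.5171


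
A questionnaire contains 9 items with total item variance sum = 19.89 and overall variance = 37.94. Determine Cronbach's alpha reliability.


alpha = (k/(k-1)) * (1 - sum(si^2)/s_total^2)
= (9/8) * (1 - 19.89/37.94)
alpha = 0.5352

0.5352


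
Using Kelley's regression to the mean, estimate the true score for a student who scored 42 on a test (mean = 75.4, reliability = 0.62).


T_est = rxx * X + (1 - rxx) * mean
T_est = 0.62 * 42 + 0.38 * 75.4
T_est = 26.04 + 28.652
T_est = 54.692

54.692


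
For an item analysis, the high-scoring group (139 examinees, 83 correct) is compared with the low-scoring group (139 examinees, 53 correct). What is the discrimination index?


p_upper = 83/139 = 0.5971
p_lower = 53/139 = 0.3813
D = 0.5971 - 0.3813 = 0.2158

0.2158


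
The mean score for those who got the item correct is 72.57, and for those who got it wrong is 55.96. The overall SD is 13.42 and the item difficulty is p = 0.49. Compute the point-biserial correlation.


q = 1 - p = 0.51
rpb = ((M1 - M0) / SD) * sqrt(p * q)
rpb = ((72.57 - 55.96) / 13.42) * sqrt(0.49 * 0.51)
rpb = 0.6187

0.6187


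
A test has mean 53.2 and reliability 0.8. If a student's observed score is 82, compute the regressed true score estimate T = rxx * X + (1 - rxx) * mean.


T_est = rxx * X + (1 - rxx) * mean
T_est = 0.8 * 82 + 0.2 * 53.2
T_est = 65.6 + 10.64
T_est = 76.24

76.24


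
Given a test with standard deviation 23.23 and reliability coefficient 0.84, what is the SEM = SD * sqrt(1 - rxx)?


SEM = SD * sqrt(1 - rxx)
SEM = 23.23 * sqrt(1 - 0.84)
SEM = 23.23 * sqrt(0.16) = 23.23 * 0.4
SEM = 9.292

9.292


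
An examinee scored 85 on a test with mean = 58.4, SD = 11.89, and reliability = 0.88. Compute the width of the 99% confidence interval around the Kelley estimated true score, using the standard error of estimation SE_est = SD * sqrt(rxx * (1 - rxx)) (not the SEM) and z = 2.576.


True score estimate = 0.88*85 + 0.12*58.4 = 81.808
SE_est = SD * sqrt(rxx * (1 - rxx)) = 11.89 * sqrt(0.88 * 0.12) = 11.89 * sqrt(0.1056) = 3.863793
CI = T_est +/- z * SE_est, so width = 2 * z * SE_est = 2 * 2.576 * 3.863793
Width = 19.9063

19.9063


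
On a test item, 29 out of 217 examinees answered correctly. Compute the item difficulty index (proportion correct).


Item difficulty p = number correct / total examinees
p = 29 / 217
p = 0.1336

0.1336


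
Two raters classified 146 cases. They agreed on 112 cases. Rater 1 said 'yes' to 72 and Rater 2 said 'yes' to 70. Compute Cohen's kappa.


P_o = 112/146 = 0.767123
P_e = (72*70 + 74*76) / 21316 = 0.500281
kappa = (P_o - P_e) / (1 - P_e)
kappa = (0.767123 - 0.500281) / (1 - 0.500281)
kappa = 0.534

0.534


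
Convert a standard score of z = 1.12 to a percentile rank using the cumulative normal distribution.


CDF(z) = 0.5 * (1 + erf(z/sqrt(2)))
erf(0.792) = 0.7373
CDF = 0.8686
Percentile rank = 0.8686 * 100 = 86.86

86.86


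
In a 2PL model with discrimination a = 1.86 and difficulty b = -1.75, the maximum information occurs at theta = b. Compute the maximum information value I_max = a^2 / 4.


For 2PL, max info at theta = b = -1.75
I_max = a^2 / 4 = 1.86^2 / 4
= 3.4596 / 4
I_max = 0.8649

0.8649


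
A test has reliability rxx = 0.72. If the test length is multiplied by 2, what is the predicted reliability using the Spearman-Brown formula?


r_new = (n * rxx) / (1 + (n-1) * rxx)
r_new = (2 * 0.72) / (1 + 1 * 0.72)
r_new = 1.44 / 1.72
r_new = 0.8372

0.8372


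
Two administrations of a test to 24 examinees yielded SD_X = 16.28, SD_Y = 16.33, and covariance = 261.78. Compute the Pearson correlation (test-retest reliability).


r = cov(X,Y) / (SD_X * SD_Y)
r = 261.78 / (16.28 * 16.33)
r = 261.78 / 265.8524
r = 0.9847

0.9847


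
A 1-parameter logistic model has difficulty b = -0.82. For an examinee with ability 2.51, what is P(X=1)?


theta - b = 2.51 - -0.82 = 3.33
exp(-(theta - b)) = exp(-3.33) = 0.0358
P = 1 / (1 + 0.0358)
P = 0.9654

0.9654


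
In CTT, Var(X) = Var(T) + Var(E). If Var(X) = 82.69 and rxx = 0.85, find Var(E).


var_true = rxx * var_obs = 0.85 * 82.69 = 70.2865
var_error = var_obs - var_true
var_error = 82.69 - 70.2865
var_error = 12.4035

12.4035


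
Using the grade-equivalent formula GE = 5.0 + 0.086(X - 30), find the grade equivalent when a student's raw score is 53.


raw - median = 53 - 30 = 23
slope * diff = 0.086 * 23 = 1.978
GE = 5.0 + 1.978
GE = 6.978

6.978


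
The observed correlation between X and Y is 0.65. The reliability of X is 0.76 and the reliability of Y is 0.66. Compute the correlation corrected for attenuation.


r_corrected = rxy / sqrt(rxx * ryy)
= 0.65 / sqrt(0.76 * 0.66)
= 0.65 / sqrt(0.5016)
= 0.65 / 0.708237
r_corrected = 0.9178

0.9178


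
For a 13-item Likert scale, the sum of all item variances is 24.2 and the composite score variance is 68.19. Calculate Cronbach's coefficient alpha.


alpha = (k/(k-1)) * (1 - sum(si^2)/s_total^2)
= (13/12) * (1 - 24.2/68.19)
alpha = 0.6989

0.6989


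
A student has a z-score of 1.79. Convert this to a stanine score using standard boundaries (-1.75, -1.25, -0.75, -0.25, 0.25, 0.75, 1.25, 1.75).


Stanine boundaries: [-1.75, -1.25, -0.75, -0.25, 0.25, 0.75, 1.25, 1.75]
z = 1.79
Check each boundary:
  z >= -1.75 -> could be stanine 2
  z >= -1.25 -> could be stanine 3
  z >= -0.75 -> could be stanine 4
  z >= -0.25 -> could be stanine 5
  z >= 0.25 -> could be stanine 6
  z >= 0.75 -> could be stanine 7
  z >= 1.25 -> could be stanine 8
  z >= 1.75 -> could be stanine 9
Highest qualifying boundary gives stanine = 9

9


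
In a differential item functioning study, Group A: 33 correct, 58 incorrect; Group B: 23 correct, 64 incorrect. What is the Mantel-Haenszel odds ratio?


Odds_A = 33/58 = 0.569
Odds_B = 23/64 = 0.3594
OR = Odds_A / Odds_B = 0.569 / 0.3594
Exactly, OR = (33 * 64) / (58 * 23) = 2112 / 1334
OR = 1.5832

1.5832


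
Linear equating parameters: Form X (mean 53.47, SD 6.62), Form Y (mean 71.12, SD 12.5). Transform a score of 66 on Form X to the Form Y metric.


slope = SD_Y / SD_X = 12.5 / 6.62 ~ 1.8882
intercept = mean_Y - slope * mean_X = 71.12 - (12.5 / 6.62) * 53.47 ~ -29.843
Y = slope * X + intercept. To avoid rounding drift from the rounded slope/intercept, evaluate the equivalent form Y = mean_Y + SD_Y * (X - mean_X) / SD_X at full precision:
Y = 71.12 + 12.5 * (66 - 53.47) / 6.62
Y = 71.12 + 12.5 * 12.53 / 6.62
Y = 71.12 + 156.625 / 6.62
Y = 71.12 + 23.6594
Y = 94.7794

94.7794


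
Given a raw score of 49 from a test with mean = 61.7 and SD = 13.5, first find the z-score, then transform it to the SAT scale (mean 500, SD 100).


z = (X - mean) / SD = (49 - 61.7) / 13.5
z = -12.7 / 13.5
z = -0.9407
SAT-scale = SAT = 500 + 100z
Carry z at full precision (z = -12.7 / 13.5) into the conversion:
SAT-scale = 500 + 100 * (-12.7 / 13.5) = 500 + -1270 / 13.5
SAT-scale = 500 + -94.0741
SAT-scale = 405.9259

405.9259


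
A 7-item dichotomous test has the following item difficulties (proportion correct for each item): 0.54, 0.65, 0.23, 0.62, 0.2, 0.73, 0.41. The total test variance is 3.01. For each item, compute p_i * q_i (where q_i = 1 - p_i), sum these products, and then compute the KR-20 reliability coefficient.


For each item, compute p_i * q_i:
  Item 1: 0.54 * 0.46 = 0.2484
  Item 2: 0.65 * 0.35 = 0.2275
  Item 3: 0.23 * 0.77 = 0.1771
  Item 4: 0.62 * 0.38 = 0.2356
  Item 5: 0.2 * 0.8 = 0.16
  Item 6: 0.73 * 0.27 = 0.1971
  Item 7: 0.41 * 0.59 = 0.2419
Sum(p_i * q_i) = 0.2484 + 0.2275 + 0.1771 + 0.2356 + 0.16 + 0.1971 + 0.2419 = 1.4876
KR-20 = (k/(k-1)) * (1 - Sum(p_i*q_i) / Var_total)
= (7/6) * (1 - 1.4876/3.01)
= 1.1667 * 0.5058
KR-20 = 0.5901

0.5901


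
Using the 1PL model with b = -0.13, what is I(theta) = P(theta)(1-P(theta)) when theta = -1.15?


P = 1/(1+exp(-(-1.15--0.13))) = 0.265
I = P*(1-P) = 0.265 * 0.735
I = 0.1948

0.1948


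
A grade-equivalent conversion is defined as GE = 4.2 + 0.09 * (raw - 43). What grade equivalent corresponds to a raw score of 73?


raw - median = 73 - 43 = 30
slope * diff = 0.09 * 30 = 2.7
GE = 4.2 + 2.7
GE = 6.9

6.9


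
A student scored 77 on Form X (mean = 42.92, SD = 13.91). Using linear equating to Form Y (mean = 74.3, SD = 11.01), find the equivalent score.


slope = SD_Y / SD_X = 11.01 / 13.91 ~ 0.7915
intercept = mean_Y - slope * mean_X = 74.3 - (11.01 / 13.91) * 42.92 ~ 40.3281
Y = slope * X + intercept. To avoid rounding drift from the rounded slope/intercept, evaluate the equivalent form Y = mean_Y + SD_Y * (X - mean_X) / SD_X at full precision:
Y = 74.3 + 11.01 * (77 - 42.92) / 13.91
Y = 74.3 + 11.01 * 34.08 / 13.91
Y = 74.3 + 375.2208 / 13.91
Y = 74.3 + 26.9749
Y = 101.2749

101.2749


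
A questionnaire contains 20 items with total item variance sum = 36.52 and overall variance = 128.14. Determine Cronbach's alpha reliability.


alpha = (k/(k-1)) * (1 - sum(si^2)/s_total^2)
= (20/19) * (1 - 36.52/128.14)
alpha = 0.7526

0.7526


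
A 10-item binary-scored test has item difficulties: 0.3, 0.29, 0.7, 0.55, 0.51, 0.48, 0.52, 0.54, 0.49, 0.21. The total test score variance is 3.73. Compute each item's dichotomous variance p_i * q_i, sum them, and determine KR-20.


For each item, compute p_i * q_i:
  Item 1: 0.3 * 0.7 = 0.21
  Item 2: 0.29 * 0.71 = 0.2059
  Item 3: 0.7 * 0.3 = 0.21
  Item 4: 0.55 * 0.45 = 0.2475
  Item 5: 0.51 * 0.49 = 0.2499
  Item 6: 0.48 * 0.52 = 0.2496
  Item 7: 0.52 * 0.48 = 0.2496
  Item 8: 0.54 * 0.46 = 0.2484
  Item 9: 0.49 * 0.51 = 0.2499
  Item 10: 0.21 * 0.79 = 0.1659
Sum(p_i * q_i) = 0.21 + 0.2059 + 0.21 + 0.2475 + 0.2499 + 0.2496 + 0.2496 + 0.2484 + 0.2499 + 0.1659 = 2.2867
KR-20 = (k/(k-1)) * (1 - Sum(p_i*q_i) / Var_total)
= (10/9) * (1 - 2.2867/3.73)
= 1.1111 * 0.3869
KR-20 = 0.4299

0.4299


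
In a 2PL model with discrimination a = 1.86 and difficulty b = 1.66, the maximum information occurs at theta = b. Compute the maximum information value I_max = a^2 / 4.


For 2PL, max info at theta = b = 1.66
I_max = a^2 / 4 = 1.86^2 / 4
= 3.4596 / 4
I_max = 0.8649

0.8649


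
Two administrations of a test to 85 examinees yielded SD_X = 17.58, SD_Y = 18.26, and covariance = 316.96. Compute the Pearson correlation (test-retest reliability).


r = cov(X,Y) / (SD_X * SD_Y)
r = 316.96 / (17.58 * 18.26)
r = 316.96 / 321.0108
r = 0.9874

0.9874


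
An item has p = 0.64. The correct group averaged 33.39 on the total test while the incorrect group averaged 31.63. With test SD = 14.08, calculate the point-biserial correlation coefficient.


q = 1 - p = 0.36
rpb = ((M1 - M0) / SD) * sqrt(p * q)
rpb = ((33.39 - 31.63) / 14.08) * sqrt(0.64 * 0.36)
rpb = 0.06

0.06


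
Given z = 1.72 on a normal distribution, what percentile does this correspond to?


CDF(z) = 0.5 * (1 + erf(z/sqrt(2)))
erf(1.2162) = 0.9146
CDF = 0.9573
Percentile rank = 0.9573 * 100 = 95.73

95.73


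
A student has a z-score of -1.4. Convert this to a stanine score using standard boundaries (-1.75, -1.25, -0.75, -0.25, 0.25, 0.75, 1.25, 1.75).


Stanine boundaries: [-1.75, -1.25, -0.75, -0.25, 0.25, 0.75, 1.25, 1.75]
z = -1.4
Check each boundary:
  z >= -1.75 -> could be stanine 2
  z < -1.25
  z < -0.75
  z < -0.25
  z < 0.25
  z < 0.75
  z < 1.25
  z < 1.75
Highest qualifying boundary gives stanine = 2

2


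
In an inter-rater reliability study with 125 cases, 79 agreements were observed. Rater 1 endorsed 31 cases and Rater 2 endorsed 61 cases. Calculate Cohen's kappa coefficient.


P_o = 79/125 = 0.632
P_e = (31*61 + 94*64) / 15625 = 0.506048
kappa = (P_o - P_e) / (1 - P_e)
kappa = (0.632 - 0.506048) / (1 - 0.506048)
kappa = 0.255

0.255


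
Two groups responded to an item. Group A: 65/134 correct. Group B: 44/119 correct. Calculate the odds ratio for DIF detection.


Odds_A = 65/69 = 0.942
Odds_B = 44/75 = 0.5867
OR = Odds_A / Odds_B = 0.942 / 0.5867
Exactly, OR = (65 * 75) / (69 * 44) = 4875 / 3036
OR = 1.6057

1.6057


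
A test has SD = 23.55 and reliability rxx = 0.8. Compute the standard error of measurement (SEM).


SEM = SD * sqrt(1 - rxx)
SEM = 23.55 * sqrt(1 - 0.8)
SEM = 23.55 * sqrt(0.2) = 23.55 * 0.447214
SEM = 10.5319

10.5319


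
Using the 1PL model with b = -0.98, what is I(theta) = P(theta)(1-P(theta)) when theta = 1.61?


P = 1/(1+exp(-(1.61--0.98))) = 0.9302
I = P*(1-P) = 0.9302 * 0.0698
I = 0.0649

0.0649


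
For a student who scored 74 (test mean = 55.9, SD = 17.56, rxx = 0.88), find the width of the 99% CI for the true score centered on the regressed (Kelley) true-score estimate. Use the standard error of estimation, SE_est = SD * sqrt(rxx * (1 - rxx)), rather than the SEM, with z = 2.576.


True score estimate = 0.88*74 + 0.12*55.9 = 71.828
SE_est = SD * sqrt(rxx * (1 - rxx)) = 17.56 * sqrt(0.88 * 0.12) = 17.56 * sqrt(0.1056) = 5.706325
CI = T_est +/- z * SE_est, so width = 2 * z * SE_est = 2 * 2.576 * 5.706325
Width = 29.399

29.399


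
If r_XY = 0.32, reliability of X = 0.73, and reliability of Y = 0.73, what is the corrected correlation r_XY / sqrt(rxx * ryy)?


r_corrected = rxy / sqrt(rxx * ryy)
= 0.32 / sqrt(0.73 * 0.73)
= 0.32 / sqrt(0.5329)
= 0.32 / 0.73
r_corrected = 0.4384

0.4384


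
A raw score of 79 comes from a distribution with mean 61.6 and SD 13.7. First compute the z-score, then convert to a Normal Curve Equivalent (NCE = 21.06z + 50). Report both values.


z = (X - mean) / SD = (79 - 61.6) / 13.7
z = 17.4 / 13.7
z = 1.2701
NCE = NCE = 21.06z + 50
Carry z at full precision (z = 17.4 / 13.7) into the conversion:
NCE = 21.06 * (17.4 / 13.7) + 50 = 366.444 / 13.7 + 50
NCE = 26.7477 + 50
NCE = 76.7477

76.7477


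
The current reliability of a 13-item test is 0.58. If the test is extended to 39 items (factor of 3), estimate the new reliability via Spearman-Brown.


r_new = (n * rxx) / (1 + (n-1) * rxx)
r_new = (3 * 0.58) / (1 + 2 * 0.58)
r_new = 1.74 / 2.16
r_new = 0.8056

0.8056


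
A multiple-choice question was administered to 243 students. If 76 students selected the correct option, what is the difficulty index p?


Item difficulty p = number correct / total examinees
p = 76 / 243
p = 0.3128

0.3128


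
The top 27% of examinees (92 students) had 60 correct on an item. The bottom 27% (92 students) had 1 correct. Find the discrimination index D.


p_upper = 60/92 = 0.6522
p_lower = 1/92 = 0.0109
D = 0.6522 - 0.0109 = 0.6413

0.6413


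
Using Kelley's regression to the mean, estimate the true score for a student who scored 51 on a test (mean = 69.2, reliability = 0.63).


T_est = rxx * X + (1 - rxx) * mean
T_est = 0.63 * 51 + 0.37 * 69.2
T_est = 32.13 + 25.604
T_est = 57.734

57.734


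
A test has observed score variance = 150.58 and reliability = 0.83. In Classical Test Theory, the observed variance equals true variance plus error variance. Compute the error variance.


var_true = rxx * var_obs = 0.83 * 150.58 = 124.9814
var_error = var_obs - var_true
var_error = 150.58 - 124.9814
var_error = 25.5986

25.5986


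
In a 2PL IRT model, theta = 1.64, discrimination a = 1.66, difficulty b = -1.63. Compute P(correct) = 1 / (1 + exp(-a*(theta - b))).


a*(theta - b) = 1.66 * (1.64 - -1.63) = 5.4282
exp(-5.4282) = 0.0044
P = 1 / (1 + 0.0044)
P = 0.9956

0.9956


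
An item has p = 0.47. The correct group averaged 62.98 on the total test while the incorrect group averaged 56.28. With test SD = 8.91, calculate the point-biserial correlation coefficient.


q = 1 - p = 0.53
rpb = ((M1 - M0) / SD) * sqrt(p * q)
rpb = ((62.98 - 56.28) / 8.91) * sqrt(0.47 * 0.53)
rpb = 0.3753

0.3753


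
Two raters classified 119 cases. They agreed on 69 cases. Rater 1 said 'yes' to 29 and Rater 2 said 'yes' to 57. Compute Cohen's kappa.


P_o = 69/119 = 0.579832
P_e = (29*57 + 90*62) / 14161 = 0.510769
kappa = (P_o - P_e) / (1 - P_e)
kappa = (0.579832 - 0.510769) / (1 - 0.510769)
kappa = 0.1412

0.1412


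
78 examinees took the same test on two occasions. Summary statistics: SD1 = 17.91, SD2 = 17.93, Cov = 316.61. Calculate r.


r = cov(X,Y) / (SD_X * SD_Y)
r = 316.61 / (17.91 * 17.93)
r = 316.61 / 321.1263
r = 0.9859

0.9859


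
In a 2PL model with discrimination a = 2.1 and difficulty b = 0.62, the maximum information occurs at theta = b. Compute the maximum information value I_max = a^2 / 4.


For 2PL, max info at theta = b = 0.62
I_max = a^2 / 4 = 2.1^2 / 4
= 4.41 / 4
I_max = 1.1025

1.1025


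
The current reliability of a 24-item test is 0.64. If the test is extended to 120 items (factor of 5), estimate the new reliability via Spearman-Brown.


r_new = (n * rxx) / (1 + (n-1) * rxx)
r_new = (5 * 0.64) / (1 + 4 * 0.64)
r_new = 3.2 / 3.56
r_new = 0.8989

0.8989


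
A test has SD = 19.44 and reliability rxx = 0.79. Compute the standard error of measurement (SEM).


SEM = SD * sqrt(1 - rxx)
SEM = 19.44 * sqrt(1 - 0.79)
SEM = 19.44 * sqrt(0.21) = 19.44 * 0.458258
SEM = 8.9085

8.9085


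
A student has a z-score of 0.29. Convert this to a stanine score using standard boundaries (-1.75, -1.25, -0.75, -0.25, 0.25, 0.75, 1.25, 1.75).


Stanine boundaries: [-1.75, -1.25, -0.75, -0.25, 0.25, 0.75, 1.25, 1.75]
z = 0.29
Check each boundary:
  z >= -1.75 -> could be stanine 2
  z >= -1.25 -> could be stanine 3
  z >= -0.75 -> could be stanine 4
  z >= -0.25 -> could be stanine 5
  z >= 0.25 -> could be stanine 6
  z < 0.75
  z < 1.25
  z < 1.75
Highest qualifying boundary gives stanine = 6

6


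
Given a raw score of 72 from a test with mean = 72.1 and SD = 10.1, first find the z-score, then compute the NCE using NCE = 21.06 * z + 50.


z = (X - mean) / SD = (72 - 72.1) / 10.1
z = -0.1 / 10.1
z = -0.0099
NCE = NCE = 21.06z + 50
Carry z at full precision (z = -0.1 / 10.1) into the conversion:
NCE = 21.06 * (-0.1 / 10.1) + 50 = -2.106 / 10.1 + 50
NCE = -0.2085 + 50
NCE = 49.7915

49.7915


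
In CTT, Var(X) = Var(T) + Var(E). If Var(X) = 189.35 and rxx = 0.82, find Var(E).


var_true = rxx * var_obs = 0.82 * 189.35 = 155.267
var_error = var_obs - var_true
var_error = 189.35 - 155.267
var_error = 34.083

34.083


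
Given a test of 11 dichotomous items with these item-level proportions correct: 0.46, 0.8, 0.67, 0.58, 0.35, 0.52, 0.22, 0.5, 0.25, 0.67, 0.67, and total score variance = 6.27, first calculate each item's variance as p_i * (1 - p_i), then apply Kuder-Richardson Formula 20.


For each item, compute p_i * q_i:
  Item 1: 0.46 * 0.54 = 0.2484
  Item 2: 0.8 * 0.2 = 0.16
  Item 3: 0.67 * 0.33 = 0.2211
  Item 4: 0.58 * 0.42 = 0.2436
  Item 5: 0.35 * 0.65 = 0.2275
  Item 6: 0.52 * 0.48 = 0.2496
  Item 7: 0.22 * 0.78 = 0.1716
  Item 8: 0.5 * 0.5 = 0.25
  Item 9: 0.25 * 0.75 = 0.1875
  Item 10: 0.67 * 0.33 = 0.2211
  Item 11: 0.67 * 0.33 = 0.2211
Sum(p_i * q_i) = 0.2484 + 0.16 + 0.2211 + 0.2436 + 0.2275 + 0.2496 + 0.1716 + 0.25 + 0.1875 + 0.2211 + 0.2211 = 2.4015
KR-20 = (k/(k-1)) * (1 - Sum(p_i*q_i) / Var_total)
= (11/10) * (1 - 2.4015/6.27)
= 1.1 * 0.617
KR-20 = 0.6787

0.6787


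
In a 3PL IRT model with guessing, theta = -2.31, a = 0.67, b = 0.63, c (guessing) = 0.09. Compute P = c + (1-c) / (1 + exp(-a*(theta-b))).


logit = 0.67*(-2.31 - 0.63) = -1.9698
P* = 1/(1 + exp(--1.9698)) = 0.1224
P = 0.09 + (1 - 0.09) * 0.1224
P = 0.2014

0.2014


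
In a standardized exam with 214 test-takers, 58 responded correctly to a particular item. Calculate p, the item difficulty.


Item difficulty p = number correct / total examinees
p = 58 / 214
p = 0.271

0.271


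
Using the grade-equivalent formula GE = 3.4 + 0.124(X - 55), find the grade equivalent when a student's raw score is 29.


raw - median = 29 - 55 = -26
slope * diff = 0.124 * -26 = -3.224
GE = 3.4 + -3.224
GE = 0.176

0.176


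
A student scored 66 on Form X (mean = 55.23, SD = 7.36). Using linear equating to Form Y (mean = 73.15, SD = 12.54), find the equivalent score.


slope = SD_Y / SD_X = 12.54 / 7.36 ~ 1.7038
intercept = mean_Y - slope * mean_X = 73.15 - (12.54 / 7.36) * 55.23 ~ -20.9511
Y = slope * X + intercept. To avoid rounding drift from the rounded slope/intercept, evaluate the equivalent form Y = mean_Y + SD_Y * (X - mean_X) / SD_X at full precision:
Y = 73.15 + 12.54 * (66 - 55.23) / 7.36
Y = 73.15 + 12.54 * 10.77 / 7.36
Y = 73.15 + 135.0558 / 7.36
Y = 73.15 + 18.35
Y = 91.5

91.5


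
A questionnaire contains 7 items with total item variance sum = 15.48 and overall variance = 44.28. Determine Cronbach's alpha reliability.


alpha = (k/(k-1)) * (1 - sum(si^2)/s_total^2)
= (7/6) * (1 - 15.48/44.28)
alpha = 0.7588

0.7588


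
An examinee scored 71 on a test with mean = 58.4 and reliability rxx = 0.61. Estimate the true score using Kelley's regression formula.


T_est = rxx * X + (1 - rxx) * mean
T_est = 0.61 * 71 + 0.39 * 58.4
T_est = 43.31 + 22.776
T_est = 66.086

66.086


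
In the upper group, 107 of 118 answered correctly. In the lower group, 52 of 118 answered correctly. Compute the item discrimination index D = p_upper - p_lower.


p_upper = 107/118 = 0.9068
p_lower = 52/118 = 0.4407
D = 0.9068 - 0.4407 = 0.4661

0.4661


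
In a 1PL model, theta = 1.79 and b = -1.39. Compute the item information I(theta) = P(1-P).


P = 1/(1+exp(-(1.79--1.39))) = 0.9601
I = P*(1-P) = 0.9601 * 0.0399
I = 0.0383

0.0383


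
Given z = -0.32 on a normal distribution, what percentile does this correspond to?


CDF(z) = 0.5 * (1 + erf(z/sqrt(2)))
erf(-0.2263) = -0.251
CDF = 0.3745
Percentile rank = 0.3745 * 100 = 37.45

37.45


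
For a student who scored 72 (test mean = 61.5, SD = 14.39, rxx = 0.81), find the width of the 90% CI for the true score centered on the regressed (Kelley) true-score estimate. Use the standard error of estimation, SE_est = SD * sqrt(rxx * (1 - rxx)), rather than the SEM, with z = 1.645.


True score estimate = 0.81*72 + 0.19*61.5 = 70.005
SE_est = SD * sqrt(rxx * (1 - rxx)) = 14.39 * sqrt(0.81 * 0.19) = 14.39 * sqrt(0.1539) = 5.64521
CI = T_est +/- z * SE_est, so width = 2 * z * SE_est = 2 * 1.645 * 5.64521
Width = 18.5727

18.5727


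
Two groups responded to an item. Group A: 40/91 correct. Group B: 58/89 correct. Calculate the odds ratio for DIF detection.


Odds_A = 40/51 = 0.7843
Odds_B = 58/31 = 1.871
OR = Odds_A / Odds_B = 0.7843 / 1.871
Exactly, OR = (40 * 31) / (51 * 58) = 1240 / 2958
OR = 0.4192

0.4192


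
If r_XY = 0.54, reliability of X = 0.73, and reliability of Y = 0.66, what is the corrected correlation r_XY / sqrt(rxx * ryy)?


r_corrected = rxy / sqrt(rxx * ryy)
= 0.54 / sqrt(0.73 * 0.66)
= 0.54 / sqrt(0.4818)
= 0.54 / 0.694118
r_corrected = 0.778

0.778


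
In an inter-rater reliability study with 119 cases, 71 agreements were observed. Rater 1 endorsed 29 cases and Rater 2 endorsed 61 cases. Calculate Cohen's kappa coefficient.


P_o = 71/119 = 0.596639
P_e = (29*61 + 90*58) / 14161 = 0.493539
kappa = (P_o - P_e) / (1 - P_e)
kappa = (0.596639 - 0.493539) / (1 - 0.493539)
kappa = 0.2036

0.2036


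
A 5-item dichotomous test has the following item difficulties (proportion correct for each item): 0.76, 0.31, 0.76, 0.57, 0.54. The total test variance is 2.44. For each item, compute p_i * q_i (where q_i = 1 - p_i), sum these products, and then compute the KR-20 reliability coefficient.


For each item, compute p_i * q_i:
  Item 1: 0.76 * 0.24 = 0.1824
  Item 2: 0.31 * 0.69 = 0.2139
  Item 3: 0.76 * 0.24 = 0.1824
  Item 4: 0.57 * 0.43 = 0.2451
  Item 5: 0.54 * 0.46 = 0.2484
Sum(p_i * q_i) = 0.1824 + 0.2139 + 0.1824 + 0.2451 + 0.2484 = 1.0722
KR-20 = (k/(k-1)) * (1 - Sum(p_i*q_i) / Var_total)
= (5/4) * (1 - 1.0722/2.44)
= 1.25 * 0.5606
KR-20 = 0.7007

0.7007


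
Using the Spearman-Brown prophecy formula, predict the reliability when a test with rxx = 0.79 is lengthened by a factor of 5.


r_new = (n * rxx) / (1 + (n-1) * rxx)
r_new = (5 * 0.79) / (1 + 4 * 0.79)
r_new = 3.95 / 4.16
r_new = 0.9495

0.9495


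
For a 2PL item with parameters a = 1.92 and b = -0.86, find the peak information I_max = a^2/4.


For 2PL, max info at theta = b = -0.86
I_max = a^2 / 4 = 1.92^2 / 4
= 3.6864 / 4
I_max = 0.9216

0.9216


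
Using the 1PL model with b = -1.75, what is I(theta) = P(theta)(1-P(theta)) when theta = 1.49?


P = 1/(1+exp(-(1.49--1.75))) = 0.9623
I = P*(1-P) = 0.9623 * 0.0377
I = 0.0363

0.0363


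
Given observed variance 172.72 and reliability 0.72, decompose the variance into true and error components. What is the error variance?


var_true = rxx * var_obs = 0.72 * 172.72 = 124.3584
var_error = var_obs - var_true
var_error = 172.72 - 124.3584
var_error = 48.3616

48.3616


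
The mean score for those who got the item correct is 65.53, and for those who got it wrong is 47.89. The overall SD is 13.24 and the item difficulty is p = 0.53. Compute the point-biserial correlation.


q = 1 - p = 0.47
rpb = ((M1 - M0) / SD) * sqrt(p * q)
rpb = ((65.53 - 47.89) / 13.24) * sqrt(0.53 * 0.47)
rpb = 0.665

0.665


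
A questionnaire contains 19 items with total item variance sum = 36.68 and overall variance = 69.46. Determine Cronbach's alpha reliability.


alpha = (k/(k-1)) * (1 - sum(si^2)/s_total^2)
= (19/18) * (1 - 36.68/69.46)
alpha = 0.4981

0.4981


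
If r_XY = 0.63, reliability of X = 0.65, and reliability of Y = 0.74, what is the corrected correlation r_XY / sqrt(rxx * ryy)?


r_corrected = rxy / sqrt(rxx * ryy)
= 0.63 / sqrt(0.65 * 0.74)
= 0.63 / sqrt(0.481)
= 0.63 / 0.693542
r_corrected = 0.9084

0.9084


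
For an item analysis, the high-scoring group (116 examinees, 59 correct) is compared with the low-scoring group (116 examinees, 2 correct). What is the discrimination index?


p_upper = 59/116 = 0.5086
p_lower = 2/116 = 0.0172
D = 0.5086 - 0.0172 = 0.4914

0.4914


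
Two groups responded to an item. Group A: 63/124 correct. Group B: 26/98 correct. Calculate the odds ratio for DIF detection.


Odds_A = 63/61 = 1.0328
Odds_B = 26/72 = 0.3611
OR = Odds_A / Odds_B = 1.0328 / 0.3611
Exactly, OR = (63 * 72) / (61 * 26) = 4536 / 1586
OR = 2.86

2.86
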